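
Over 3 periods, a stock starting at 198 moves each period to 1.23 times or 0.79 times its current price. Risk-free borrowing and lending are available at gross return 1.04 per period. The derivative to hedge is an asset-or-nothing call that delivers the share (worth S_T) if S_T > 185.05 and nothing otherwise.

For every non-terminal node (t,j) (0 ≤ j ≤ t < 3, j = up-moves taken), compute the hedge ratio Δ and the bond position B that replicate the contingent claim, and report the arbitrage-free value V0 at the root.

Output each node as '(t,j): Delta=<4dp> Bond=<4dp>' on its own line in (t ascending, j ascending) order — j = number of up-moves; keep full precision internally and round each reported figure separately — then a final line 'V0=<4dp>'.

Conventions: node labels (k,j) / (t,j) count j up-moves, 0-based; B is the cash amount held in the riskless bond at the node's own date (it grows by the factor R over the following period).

Risk-neutral probability p* = (R−d)/(u−d) = (1.04−0.79)/(1.23−0.79) = 0.5682.
At maturity the claim pays: V(3,0)=0.0000, V(3,1)=0.0000, V(3,2)=236.6478, V(3,3)=368.4517
  t=2,j=0: stock 123.5718 → up 151.9933 (V=0.0000), down 97.6217 (V=0.0000). Price 0.0000; hedge Δ=0.0000, bond B=0.0000.
  t=2,j=1: stock 192.3966 → up 236.6478 (V=236.6478), down 151.9933 (V=0.0000). Price 129.2875; hedge Δ=2.7955, bond B=-408.5485.
  t=2,j=2: stock 299.5542 → up 368.4517 (V=368.4517), down 236.6478 (V=236.6478). Price 299.5542; hedge Δ=1.0000, bond B=0.0000.
  t=1,j=0: stock 156.4200 → up 192.3966 (V=129.2875), down 123.5718 (V=0.0000). Price 70.6335; hedge Δ=1.8785, bond B=-223.2017.
  t=1,j=1: stock 243.5400 → up 299.5542 (V=299.5542), down 192.3966 (V=129.2875). Price 217.3365; hedge Δ=1.5889, bond B=-169.6333.
  t=0,j=0: stock 198.0000 → up 243.5400 (V=217.3365), down 156.4200 (V=70.6335). Price 148.0649; hedge Δ=1.6839, bond B=-185.3511.
Check: Δ(0,0)·S0 + B(0,0) = 148.0649 = V0.

(0,0): Delta=1.6839 Bond=-185.3511
(1,0): Delta=1.8785 Bond=-223.2017
(1,1): Delta=1.5889 Bond=-169.6333
(2,0): Delta=0.0000 Bond=0.0000
(2,1): Delta=2.7955 Bond=-408.5485
(2,2): Delta=1.0000 Bond=0.0000
V0=148.0649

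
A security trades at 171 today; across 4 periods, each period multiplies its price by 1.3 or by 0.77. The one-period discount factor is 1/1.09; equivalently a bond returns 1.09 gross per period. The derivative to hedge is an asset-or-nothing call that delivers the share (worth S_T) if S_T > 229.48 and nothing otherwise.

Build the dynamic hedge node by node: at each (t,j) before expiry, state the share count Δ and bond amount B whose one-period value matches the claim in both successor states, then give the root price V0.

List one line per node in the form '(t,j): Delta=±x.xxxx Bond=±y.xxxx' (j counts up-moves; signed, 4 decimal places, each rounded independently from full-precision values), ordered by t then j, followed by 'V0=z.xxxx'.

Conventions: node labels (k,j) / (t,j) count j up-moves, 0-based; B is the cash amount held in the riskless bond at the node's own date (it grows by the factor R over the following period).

(0,0): Delta=1.4414 Bond=-129.0145
(1,0): Delta=1.2719 Bond=-118.3043
(1,1): Delta=1.5073 Bond=-155.2744
(2,0): Delta=0.0000 Bond=0.0000
(2,1): Delta=1.7663 Bond=-213.5762
(2,2): Delta=1.4067 Bond=-140.1594
(3,0): Delta=0.0000 Bond=0.0000
(3,1): Delta=0.0000 Bond=0.0000
(3,2): Delta=2.4528 Bond=-385.5718
(3,3): Delta=1.0000 Bond=0.0000
V0=117.4676

Risk-neutral probability p* = (R−d)/(u−d) = (1.09−0.77)/(1.3−0.77) = 0.6038.
At maturity the claim pays: V(4,0)=0.0000, V(4,1)=0.0000, V(4,2)=0.0000, V(4,3)=289.2790, V(4,4)=488.3931
Node (3,0) S=78.0671: V=(p*·0.0000+(1−p*)·0.0000)/1.09=0.0000; Δ=(0.0000−0.0000)/(101.4873−60.1117)=0.0000; B=V−Δ·S=0.0000
Node (3,1) S=131.8017: V=(p*·0.0000+(1−p*)·0.0000)/1.09=0.0000; Δ=(0.0000−0.0000)/(171.3422−101.4873)=0.0000; B=V−Δ·S=0.0000
Node (3,2) S=222.5223: V=(p*·289.2790+(1−p*)·0.0000)/1.09=160.2376; Δ=(289.2790−0.0000)/(289.2790−171.3422)=2.4528; B=V−Δ·S=-385.5718
Node (3,3) S=375.6870: V=(p*·488.3931+(1−p*)·289.2790)/1.09=375.6870; Δ=(488.3931−289.2790)/(488.3931−289.2790)=1.0000; B=V−Δ·S=0.0000
Node (2,0) S=101.3859: V=(p*·0.0000+(1−p*)·0.0000)/1.09=0.0000; Δ=(0.0000−0.0000)/(131.8017−78.0671)=0.0000; B=V−Δ·S=0.0000
Node (2,1) S=171.1710: V=(p*·160.2376+(1−p*)·0.0000)/1.09=88.7589; Δ=(160.2376−0.0000)/(222.5223−131.8017)=1.7663; B=V−Δ·S=-213.5762
Node (2,2) S=288.9900: V=(p*·375.6870+(1−p*)·160.2376)/1.09=266.3489; Δ=(375.6870−160.2376)/(375.6870−222.5223)=1.4067; B=V−Δ·S=-140.1594
Node (1,0) S=131.6700: V=(p*·88.7589+(1−p*)·0.0000)/1.09=49.1654; Δ=(88.7589−0.0000)/(171.1710−101.3859)=1.2719; B=V−Δ·S=-118.3043
Node (1,1) S=222.3000: V=(p*·266.3489+(1−p*)·88.7589)/1.09=179.8010; Δ=(266.3489−88.7589)/(288.9900−171.1710)=1.5073; B=V−Δ·S=-155.2744
Node (0,0) S=171.0000: V=(p*·179.8010+(1−p*)·49.1654)/1.09=117.4676; Δ=(179.8010−49.1654)/(222.3000−131.6700)=1.4414; B=V−Δ·S=-129.0145
Check: Δ(0,0)·S0 + B(0,0) = 117.4676 = V0.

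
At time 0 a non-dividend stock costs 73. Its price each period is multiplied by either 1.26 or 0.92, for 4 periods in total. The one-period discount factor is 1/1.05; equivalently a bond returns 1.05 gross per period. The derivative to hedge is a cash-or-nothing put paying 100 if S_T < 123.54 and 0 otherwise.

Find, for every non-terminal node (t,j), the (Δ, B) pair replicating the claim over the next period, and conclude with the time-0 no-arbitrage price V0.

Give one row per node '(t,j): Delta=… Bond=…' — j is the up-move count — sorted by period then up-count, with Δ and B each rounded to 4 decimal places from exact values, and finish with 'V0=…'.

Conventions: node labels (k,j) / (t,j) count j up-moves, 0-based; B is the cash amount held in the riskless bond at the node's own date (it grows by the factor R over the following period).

Arbitrage-free pricing uses the up-move probability p* = (R−d)/(u−d) = 0.3824, discounting each step at R = 1.05.
Payoffs at expiry: V(4,0)=100.0000, V(4,1)=100.0000, V(4,2)=100.0000, V(4,3)=0.0000, V(4,4)=0.0000
Node (3,0) S=56.8442: V=(p*·100.0000+(1−p*)·100.0000)/1.05=95.2381; Δ=(100.0000−100.0000)/(71.6237−52.2967)=0.0000; B=V−Δ·S=95.2381
Node (3,1) S=77.8519: V=(p*·100.0000+(1−p*)·100.0000)/1.05=95.2381; Δ=(100.0000−100.0000)/(98.0934−71.6237)=0.0000; B=V−Δ·S=95.2381
Node (3,2) S=106.6232: V=(p*·0.0000+(1−p*)·100.0000)/1.05=58.8235; Δ=(0.0000−100.0000)/(134.3453−98.0934)=-2.7585; B=V−Δ·S=352.9412
Node (3,3) S=146.0274: V=(p*·0.0000+(1−p*)·0.0000)/1.05=0.0000; Δ=(0.0000−0.0000)/(183.9946−134.3453)=0.0000; B=V−Δ·S=0.0000
Node (2,0) S=61.7872: V=(p*·95.2381+(1−p*)·95.2381)/1.05=90.7029; Δ=(95.2381−95.2381)/(77.8519−56.8442)=0.0000; B=V−Δ·S=90.7029
Node (2,1) S=84.6216: V=(p*·58.8235+(1−p*)·95.2381)/1.05=77.4427; Δ=(58.8235−95.2381)/(106.6232−77.8519)=-1.2657; B=V−Δ·S=184.5444
Node (2,2) S=115.8948: V=(p*·0.0000+(1−p*)·58.8235)/1.05=34.6021; Δ=(0.0000−58.8235)/(146.0274−106.6232)=-1.4928; B=V−Δ·S=207.6125
Node (1,0) S=67.1600: V=(p*·77.4427+(1−p*)·90.7029)/1.05=81.5551; Δ=(77.4427−90.7029)/(84.6216−61.7872)=-0.5807; B=V−Δ·S=120.5557
Node (1,1) S=91.9800: V=(p*·34.6021+(1−p*)·77.4427)/1.05=58.1547; Δ=(34.6021−77.4427)/(115.8948−84.6216)=-1.3699; B=V−Δ·S=184.1567
Node (0,0) S=73.0000: V=(p*·58.1547+(1−p*)·81.5551)/1.05=69.1504; Δ=(58.1547−81.5551)/(91.9800−67.1600)=-0.9428; B=V−Δ·S=137.9750
Check: Δ(0,0)·S0 + B(0,0) = 69.1504 = V0.

(0,0): Delta=-0.9428 Bond=137.9750
(1,0): Delta=-0.5807 Bond=120.5557
(1,1): Delta=-1.3699 Bond=184.1567
(2,0): Delta=0.0000 Bond=90.7029
(2,1): Delta=-1.2657 Bond=184.5444
(2,2): Delta=-1.4928 Bond=207.6125
(3,0): Delta=0.0000 Bond=95.2381
(3,1): Delta=0.0000 Bond=95.2381
(3,2): Delta=-2.7585 Bond=352.9412
(3,3): Delta=0.0000 Bond=0.0000
V0=69.1504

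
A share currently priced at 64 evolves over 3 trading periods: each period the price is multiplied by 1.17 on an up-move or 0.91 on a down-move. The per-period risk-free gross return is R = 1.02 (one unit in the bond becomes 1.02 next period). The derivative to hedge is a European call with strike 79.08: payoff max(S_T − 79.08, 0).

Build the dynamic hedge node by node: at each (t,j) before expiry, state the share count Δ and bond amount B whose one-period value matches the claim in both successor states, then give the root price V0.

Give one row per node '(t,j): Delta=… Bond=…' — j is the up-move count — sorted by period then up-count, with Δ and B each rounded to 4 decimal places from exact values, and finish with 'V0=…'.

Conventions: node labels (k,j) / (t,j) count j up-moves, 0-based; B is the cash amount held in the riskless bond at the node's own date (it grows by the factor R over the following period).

(0,0): Delta=0.2537 Bond=-14.3765
(1,0): Delta=0.0177 Bond=-0.9176
(1,1): Delta=0.5040 Bond=-33.4091
(2,0): Delta=0.0000 Bond=0.0000
(2,1): Delta=0.0364 Bond=-2.2123
(2,2): Delta=1.0000 Bond=-77.5294
V0=1.8597

No-arbitrage ⇒ martingale measure with p* = (R−d)/(u−d) = 0.4231.
At maturity the claim pays: V(3,0)=0.0000, V(3,1)=0.0000, V(3,2)=0.6447, V(3,3)=23.4232
(2,0): S=52.9984. Δ = (V_up−V_dn)/(S_up−S_dn) = (0.0000−0.0000)/(62.0081−48.2285) = 0.0000. V = [p*·0.0000 + (1−p*)·0.0000]/1.02 = 0.0000. B = V − Δ·S = 0.0000.
(2,1): S=68.1408. Δ = (V_up−V_dn)/(S_up−S_dn) = (0.6447−0.0000)/(79.7247−62.0081) = 0.0364. V = [p*·0.6447 + (1−p*)·0.0000]/1.02 = 0.2674. B = V − Δ·S = -2.2123.
(2,2): S=87.6096. Δ = (V_up−V_dn)/(S_up−S_dn) = (23.4232−0.6447)/(102.5032−79.7247) = 1.0000. V = [p*·23.4232 + (1−p*)·0.6447]/1.02 = 10.0802. B = V − Δ·S = -77.5294.
(1,0): S=58.2400. Δ = (V_up−V_dn)/(S_up−S_dn) = (0.2674−0.0000)/(68.1408−52.9984) = 0.0177. V = [p*·0.2674 + (1−p*)·0.0000]/1.02 = 0.1109. B = V − Δ·S = -0.9176.
(1,1): S=74.8800. Δ = (V_up−V_dn)/(S_up−S_dn) = (10.0802−0.2674)/(87.6096−68.1408) = 0.5040. V = [p*·10.0802 + (1−p*)·0.2674]/1.02 = 4.3323. B = V − Δ·S = -33.4091.
(0,0): S=64.0000. Δ = (V_up−V_dn)/(S_up−S_dn) = (4.3323−0.1109)/(74.8800−58.2400) = 0.2537. V = [p*·4.3323 + (1−p*)·0.1109]/1.02 = 1.8597. B = V − Δ·S = -14.3765.
Verification: the root portfolio costs Δ(0,0)·S0 + B(0,0) = 1.8597, matching V0.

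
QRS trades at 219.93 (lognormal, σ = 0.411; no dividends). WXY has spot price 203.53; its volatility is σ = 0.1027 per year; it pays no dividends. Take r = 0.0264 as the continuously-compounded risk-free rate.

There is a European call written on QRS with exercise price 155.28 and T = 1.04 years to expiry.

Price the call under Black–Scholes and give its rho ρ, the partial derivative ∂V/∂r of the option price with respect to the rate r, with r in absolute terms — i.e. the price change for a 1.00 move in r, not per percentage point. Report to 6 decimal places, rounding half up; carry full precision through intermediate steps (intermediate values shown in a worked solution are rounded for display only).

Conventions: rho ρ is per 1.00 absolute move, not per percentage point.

price = 76.482106
ρ = 118.430374

σ√T = 0.411·√1.04 = 0.419139
d₁ = (ln(S/K) + (r+σ²/2)T) / (σ√T) = (ln(219.93/155.28) + (0.0264+0.411²/2)·1.04) / 0.419139 = (0.348079 + 0.115295) / 0.419139 = 1.105537
d₂ = d₁ − σ√T = 1.105537 − 0.419139 = 0.686398
e^{−rT} = 0.972917
N(d₁) = 0.865537,  N(d₂) = 0.753769
Call price V = S·N(d₁) − K·e^{−rT}·N(d₂) = 190.357466 − 113.875359 = 76.482106
ρ = K·T·e^{−rT}·N(d₂) = 118.430374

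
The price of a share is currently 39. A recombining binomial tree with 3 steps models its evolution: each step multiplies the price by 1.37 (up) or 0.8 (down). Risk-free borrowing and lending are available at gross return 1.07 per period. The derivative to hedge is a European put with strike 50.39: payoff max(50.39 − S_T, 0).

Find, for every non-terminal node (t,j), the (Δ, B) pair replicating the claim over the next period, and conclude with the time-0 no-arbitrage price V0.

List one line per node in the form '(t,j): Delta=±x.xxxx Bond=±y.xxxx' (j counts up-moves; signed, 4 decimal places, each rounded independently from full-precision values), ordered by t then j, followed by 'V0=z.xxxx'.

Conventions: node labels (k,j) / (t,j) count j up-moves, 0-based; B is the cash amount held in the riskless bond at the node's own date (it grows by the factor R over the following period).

(0,0): Delta=-0.4721 Bond=27.2372
(1,0): Delta=-0.7966 Bond=39.2688
(1,1): Delta=-0.2616 Bond=17.8937
(2,0): Delta=-1.0000 Bond=47.0935
(2,1): Delta=-0.6647 Bond=36.3779
(2,2): Delta=0.0000 Bond=0.0000
V0=8.8244

The replicating-portfolio and risk-neutral prices coincide; use p* = (1.07−0.8)/(1.37−0.8) = 0.4737 for the latter.
Payoffs at expiry: V(3,0)=30.4220, V(3,1)=16.1948, V(3,2)=0.0000, V(3,3)=0.0000
(2,0): S=24.9600. Δ = (V_up−V_dn)/(S_up−S_dn) = (16.1948−30.4220)/(34.1952−19.9680) = -1.0000. V = [p*·16.1948 + (1−p*)·30.4220]/1.07 = 22.1335. B = V − Δ·S = 47.0935.
(2,1): S=42.7440. Δ = (V_up−V_dn)/(S_up−S_dn) = (0.0000−16.1948)/(58.5593−34.1952) = -0.6647. V = [p*·0.0000 + (1−p*)·16.1948]/1.07 = 7.9660. B = V − Δ·S = 36.3779.
(2,2): S=73.1991. Δ = (V_up−V_dn)/(S_up−S_dn) = (0.0000−0.0000)/(100.2828−58.5593) = 0.0000. V = [p*·0.0000 + (1−p*)·0.0000]/1.07 = 0.0000. B = V − Δ·S = 0.0000.
(1,0): S=31.2000. Δ = (V_up−V_dn)/(S_up−S_dn) = (7.9660−22.1335)/(42.7440−24.9600) = -0.7966. V = [p*·7.9660 + (1−p*)·22.1335]/1.07 = 14.4136. B = V − Δ·S = 39.2688.
(1,1): S=53.4300. Δ = (V_up−V_dn)/(S_up−S_dn) = (0.0000−7.9660)/(73.1991−42.7440) = -0.2616. V = [p*·0.0000 + (1−p*)·7.9660]/1.07 = 3.9183. B = V − Δ·S = 17.8937.
(0,0): S=39.0000. Δ = (V_up−V_dn)/(S_up−S_dn) = (3.9183−14.4136)/(53.4300−31.2000) = -0.4721. V = [p*·3.9183 + (1−p*)·14.4136]/1.07 = 8.8244. B = V − Δ·S = 27.2372.
Verification: the root portfolio costs Δ(0,0)·S0 + B(0,0) = 8.8244, matching V0.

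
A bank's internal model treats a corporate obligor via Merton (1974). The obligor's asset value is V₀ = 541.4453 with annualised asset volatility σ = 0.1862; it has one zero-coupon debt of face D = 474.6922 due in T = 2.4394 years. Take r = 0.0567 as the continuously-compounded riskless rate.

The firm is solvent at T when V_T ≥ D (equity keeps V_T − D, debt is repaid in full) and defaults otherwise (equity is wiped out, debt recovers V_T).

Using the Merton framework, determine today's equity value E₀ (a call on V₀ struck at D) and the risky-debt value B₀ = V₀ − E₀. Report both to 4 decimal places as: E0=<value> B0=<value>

E0=141.1078 B0=400.3375

Apply the equity-as-call identities (strike 474.6922, horizon 2.4394 years):
d₁ = [ln(V₀/D) + (r + σ²/2)T] / (σ√T)
   = [ln(541.4453/474.6922) + (0.0567 + 0.5·0.1862²)·2.4394] / (0.1862·√2.4394)
   = [0.131575 + 0.180602] / 0.290818 = 1.073445
d₂ = d₁ − σ√T = 1.073445 − 0.290818 = 0.782627
N(d₁) = 0.858464,  N(d₂) = 0.783077,  e^(−rT) = 0.870825
E₀ = V₀·N(d₁) − D·e^(−rT)·N(d₂)
   = 541.4453·0.858464 − 474.6922·0.870825·0.783077 = 141.107835
B₀ = V₀ − E₀ = 541.4453 − 141.107835 = 400.337465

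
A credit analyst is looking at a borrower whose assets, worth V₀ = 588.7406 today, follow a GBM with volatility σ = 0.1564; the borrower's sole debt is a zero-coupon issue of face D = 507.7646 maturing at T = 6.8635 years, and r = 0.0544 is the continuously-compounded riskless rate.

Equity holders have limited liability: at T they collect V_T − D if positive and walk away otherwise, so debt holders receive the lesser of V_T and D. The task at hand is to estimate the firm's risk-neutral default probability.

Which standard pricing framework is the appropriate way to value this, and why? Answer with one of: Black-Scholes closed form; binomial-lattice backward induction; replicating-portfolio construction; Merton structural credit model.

Key observation: the asked-for credit quantity lives on the firm's capital structure — asset value, asset volatility, debt face 507.7646 — which is the structural model's domain.

framework: Merton structural credit model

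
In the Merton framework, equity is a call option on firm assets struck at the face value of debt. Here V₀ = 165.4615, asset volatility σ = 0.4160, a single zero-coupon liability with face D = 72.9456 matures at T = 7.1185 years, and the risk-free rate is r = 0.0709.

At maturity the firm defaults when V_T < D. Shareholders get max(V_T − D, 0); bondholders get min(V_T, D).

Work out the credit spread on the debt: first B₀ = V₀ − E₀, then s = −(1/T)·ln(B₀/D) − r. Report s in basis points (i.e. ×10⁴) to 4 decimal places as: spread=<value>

With assets at 165.4615 and a single debt payment of 72.9456 at 7.1185 years:
d₁ = [ln(V₀/D) + (r + σ²/2)T] / (σ√T)
   = [ln(165.4615/72.9456) + (0.0709 + 0.5·0.4160²)·7.1185] / (0.4160·√7.1185)
   = [0.819025 + 1.120651] / 1.109910 = 1.747598
d₂ = d₁ − σ√T = 1.747598 − 1.109910 = 0.637689
N(d₁) = 0.959733,  N(d₂) = 0.738162,  e^(−rT) = 0.603686
E₀ = V₀·N(d₁) − D·e^(−rT)·N(d₂)
   = 165.4615·0.959733 − 72.9456·0.603686·0.738162 = 126.293042
B₀ = V₀ − E₀ = 165.4615 − 126.293042 = 39.168458
spread = −(1/T)·ln(B₀/D) − r = −(1/7.1185)·ln(39.168458/72.9456) − 0.0709 = 0.01645579
in basis points: 0.01645579 × 10⁴ = 164.5579 bp

spread=164.5579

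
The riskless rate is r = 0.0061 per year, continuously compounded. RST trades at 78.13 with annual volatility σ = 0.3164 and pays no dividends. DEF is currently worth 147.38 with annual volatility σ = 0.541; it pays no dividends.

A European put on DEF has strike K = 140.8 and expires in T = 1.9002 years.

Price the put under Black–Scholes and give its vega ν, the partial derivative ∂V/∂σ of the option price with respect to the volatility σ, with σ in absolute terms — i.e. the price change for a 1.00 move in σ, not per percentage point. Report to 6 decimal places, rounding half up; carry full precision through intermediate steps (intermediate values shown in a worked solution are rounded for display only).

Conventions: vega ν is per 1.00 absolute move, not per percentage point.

price = 37.675660
ν = 73.255662

σ√T = 0.541·√1.9002 = 0.745756
d₁ = (ln(S/K) + (r+σ²/2)T) / (σ√T) = (ln(147.38/140.8) + (0.0061+0.541²/2)·1.9002) / 0.745756 = (0.045674 + 0.289667) / 0.745756 = 0.449666
d₂ = d₁ − σ√T = 0.449666 − 0.745756 = -0.296090
e^{−rT} = 0.988476
N(−d₁) = 0.326476,  N(−d₂) = 0.616419
Put price V = K·e^{−rT}·N(−d₂) − S·N(−d₁) = 85.791638 − 48.115978 = 37.675660
φ(d₁) = (1/√(2π))·e^{−d₁²/2} = 0.360581
ν = S·φ(d₁)·√T = 73.255662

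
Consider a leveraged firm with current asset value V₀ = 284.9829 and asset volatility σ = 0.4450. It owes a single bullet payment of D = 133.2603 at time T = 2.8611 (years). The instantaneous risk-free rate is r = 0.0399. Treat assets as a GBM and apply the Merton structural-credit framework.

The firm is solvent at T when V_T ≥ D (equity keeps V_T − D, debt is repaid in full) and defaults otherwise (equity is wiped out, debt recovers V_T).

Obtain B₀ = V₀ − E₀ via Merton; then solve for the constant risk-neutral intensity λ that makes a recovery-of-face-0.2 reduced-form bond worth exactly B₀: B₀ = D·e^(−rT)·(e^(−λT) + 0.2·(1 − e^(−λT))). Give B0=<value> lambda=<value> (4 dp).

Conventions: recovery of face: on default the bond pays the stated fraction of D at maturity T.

B0=110.8640 lambda=0.0308

Work the structural quantities from V₀ = 284.9829 against face 133.2603:
d₁ = [ln(V₀/D) + (r + σ²/2)T] / (σ√T)
   = [ln(284.9829/133.2603) + (0.0399 + 0.5·0.4450²)·2.8611] / (0.4450·√2.8611)
   = [0.760125 + 0.397443] / 0.752708 = 1.537870
d₂ = d₁ − σ√T = 1.537870 − 0.752708 = 0.785162
N(d₁) = 0.937960,  N(d₂) = 0.783821,  e^(−rT) = 0.892117
E₀ = V₀·N(d₁) − D·e^(−rT)·N(d₂)
   = 284.9829·0.937960 − 133.2603·0.892117·0.783821 = 174.118927
B₀ = V₀ − E₀ = 284.9829 − 174.118927 = 110.863973
e^(−λT) = (B₀·e^(rT)/D − 0.2)/(1 − 0.2) = (110.8640·1.120929/133.2603 − 0.2)/0.8 = 0.91567615
λ = −ln(0.91567615)/2.8611 = 0.030790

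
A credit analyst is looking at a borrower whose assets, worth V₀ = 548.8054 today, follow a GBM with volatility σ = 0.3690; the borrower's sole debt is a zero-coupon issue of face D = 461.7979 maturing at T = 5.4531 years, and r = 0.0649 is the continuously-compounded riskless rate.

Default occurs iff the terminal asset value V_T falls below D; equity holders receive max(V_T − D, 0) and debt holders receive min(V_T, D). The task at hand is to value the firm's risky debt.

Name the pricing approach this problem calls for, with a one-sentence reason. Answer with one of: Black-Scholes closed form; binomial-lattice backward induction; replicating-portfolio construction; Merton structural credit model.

framework: Merton structural credit model

Key observation: assets follow a GBM and default happens iff V_T < 461.7979; valuing claims on that split (equity as a call, risky debt as the residual) is the structural model's definition.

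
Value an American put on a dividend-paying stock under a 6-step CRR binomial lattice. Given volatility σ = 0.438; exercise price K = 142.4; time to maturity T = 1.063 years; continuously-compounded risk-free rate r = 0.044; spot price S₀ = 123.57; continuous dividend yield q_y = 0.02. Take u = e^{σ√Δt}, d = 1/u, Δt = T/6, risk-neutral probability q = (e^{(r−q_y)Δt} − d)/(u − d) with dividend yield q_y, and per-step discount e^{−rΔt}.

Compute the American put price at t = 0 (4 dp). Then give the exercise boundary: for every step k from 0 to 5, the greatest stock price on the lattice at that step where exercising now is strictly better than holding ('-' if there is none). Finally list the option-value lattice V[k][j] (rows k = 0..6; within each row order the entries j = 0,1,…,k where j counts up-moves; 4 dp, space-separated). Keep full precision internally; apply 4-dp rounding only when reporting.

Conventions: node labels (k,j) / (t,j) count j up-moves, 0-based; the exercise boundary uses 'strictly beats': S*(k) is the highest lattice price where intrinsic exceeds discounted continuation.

price = 32.7410
boundary = - - - 71.0746 85.4635 102.7654
tree:
32.7410
44.0752 20.2788
57.2415 29.7002 9.8031
71.3254 42.0342 16.0391 2.8084
83.2918 56.9365 25.6316 5.2957 0.0000
93.2434 71.3254 39.6346 9.9859 0.0000 0.0000
101.5196 83.2918 56.9365 18.8300 0.0000 0.0000 0.0000

params: Δt=0.17717 u=1.20245 d=0.83164 q=0.46553 e^(-rΔt)=0.99223
t_6 payoffs: 101.5196 83.2918 56.9365 18.8300 0.0000 0.0000 0.0000
t_5: node(5,0) S=49.1566 payoff=93.2434 vs cont=92.3115 → 93.2434 [stop]  node(5,1) S=71.0746 payoff=71.3254 vs cont=70.4711 → 71.3254 [stop]  node(5,2) S=102.7654 payoff=39.6346 vs cont=38.8924 → 39.6346 [stop]  node(5,3) S=148.5865 payoff=0.0000 vs cont=9.9859 → 9.9859 [wait]  node(5,4) S=214.8383 payoff=0.0000 vs cont=0.0000 → 0.0000 [wait]  node(5,5) S=310.6306 payoff=0.0000 vs cont=0.0000 → 0.0000 [wait]  ⇒ S*(5)=102.7654
t_4: node(4,0) S=59.1082 payoff=83.2918 vs cont=82.3951 → 83.2918 [stop]  node(4,1) S=85.4635 payoff=56.9365 vs cont=56.1331 → 56.9365 [stop]  node(4,2) S=123.5700 payoff=18.8300 vs cont=25.6316 → 25.6316 [wait]  node(4,3) S=178.6675 payoff=0.0000 vs cont=5.2957 → 5.2957 [wait]  node(4,4) S=258.3319 payoff=0.0000 vs cont=0.0000 → 0.0000 [wait]  ⇒ S*(4)=85.4635
t_3: node(3,0) S=71.0746 payoff=71.3254 vs cont=70.4711 → 71.3254 [stop]  node(3,1) S=102.7654 payoff=39.6346 vs cont=42.0342 → 42.0342 [wait]  node(3,2) S=148.5865 payoff=0.0000 vs cont=16.0391 → 16.0391 [wait]  node(3,3) S=214.8383 payoff=0.0000 vs cont=2.8084 → 2.8084 [wait]  ⇒ S*(3)=71.0746
t_2: node(2,0) S=85.4635 payoff=56.9365 vs cont=57.2415 → 57.2415 [wait]  node(2,1) S=123.5700 payoff=18.8300 vs cont=29.7002 → 29.7002 [wait]  node(2,2) S=178.6675 payoff=0.0000 vs cont=9.8031 → 9.8031 [wait]  ⇒ S*(2)=-
t_1: node(1,0) S=102.7654 payoff=39.6346 vs cont=44.0752 → 44.0752 [wait]  node(1,1) S=148.5865 payoff=0.0000 vs cont=20.2788 → 20.2788 [wait]  ⇒ S*(1)=-
t_0: node(0,0) S=123.5700 payoff=18.8300 vs cont=32.7410 → 32.7410 [wait]  ⇒ S*(0)=-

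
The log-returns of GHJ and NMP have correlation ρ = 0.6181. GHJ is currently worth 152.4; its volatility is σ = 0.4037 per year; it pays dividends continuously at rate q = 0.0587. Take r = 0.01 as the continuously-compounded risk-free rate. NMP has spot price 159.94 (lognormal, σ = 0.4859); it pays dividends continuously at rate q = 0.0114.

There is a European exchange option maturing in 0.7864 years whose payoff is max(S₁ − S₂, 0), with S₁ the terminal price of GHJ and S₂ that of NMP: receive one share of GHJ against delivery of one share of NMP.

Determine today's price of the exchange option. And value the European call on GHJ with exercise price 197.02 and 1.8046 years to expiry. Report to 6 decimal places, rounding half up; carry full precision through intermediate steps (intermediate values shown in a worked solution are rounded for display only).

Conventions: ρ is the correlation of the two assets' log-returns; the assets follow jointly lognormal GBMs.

exchange price = 15.297203
price(GHJ call K=197.02) = 13.774670

σ_eff = √(σ₁² + σ₂² − 2ρσ₁σ₂) = √(0.4037² + 0.4859² − 2·0.6181·0.4037·0.4859) = 0.395705
d₁ = (ln(S₁/S₂) + (q₂ − q₁ + σ_eff²/2)T) / (σ_eff√T) = (ln(152.4/159.94) + (0.0114 − 0.0587 + 0.078291)·0.7864) / 0.350908 = -0.068162
d₂ = d₁ − σ_eff√T = -0.068162 − 0.350908 = -0.419070
N(d₁) = 0.472828,  N(d₂) = 0.337582
V = S₁·e^{−q₁T}·N(d₁) − S₂·e^{−q₂T}·N(d₂) = 68.808258 − 53.511056 = 15.297203
[vanilla: GHJ call K=197.02]
σ√T = 0.4037·√1.8046 = 0.542312
d₁ = (ln(S/K) + (r−q+σ²/2)T) / (σ√T) = (ln(152.4/197.02) + (0.01−0.0587+0.4037²/2)·1.8046) / 0.542312 = (-0.256797 + 0.059167) / 0.542312 = -0.364420
d₂ = d₁ − σ√T = -0.364420 − 0.542312 = -0.906732
e^{−rT} = 0.982116
e^{−qT} = 0.899488
N(d₁) = 0.357772,  N(d₂) = 0.182274
price = S·e^{−qT}·N(d₁) − K·e^{−rT}·N(d₂) = 49.044085 − 35.269415 = 13.774670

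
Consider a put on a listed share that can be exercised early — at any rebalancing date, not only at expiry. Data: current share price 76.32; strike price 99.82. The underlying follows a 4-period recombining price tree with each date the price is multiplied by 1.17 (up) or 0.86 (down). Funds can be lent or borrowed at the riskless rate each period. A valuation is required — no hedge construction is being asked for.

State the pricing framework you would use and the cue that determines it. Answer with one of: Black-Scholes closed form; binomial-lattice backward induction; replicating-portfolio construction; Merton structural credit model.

Key observation: the defining feature is the embedded early-exercise option across 4 discrete dates on the spot-76.32 tree; pricing the strike-99.82 put means working backward with an exercise test at every node.

framework: binomial-lattice backward induction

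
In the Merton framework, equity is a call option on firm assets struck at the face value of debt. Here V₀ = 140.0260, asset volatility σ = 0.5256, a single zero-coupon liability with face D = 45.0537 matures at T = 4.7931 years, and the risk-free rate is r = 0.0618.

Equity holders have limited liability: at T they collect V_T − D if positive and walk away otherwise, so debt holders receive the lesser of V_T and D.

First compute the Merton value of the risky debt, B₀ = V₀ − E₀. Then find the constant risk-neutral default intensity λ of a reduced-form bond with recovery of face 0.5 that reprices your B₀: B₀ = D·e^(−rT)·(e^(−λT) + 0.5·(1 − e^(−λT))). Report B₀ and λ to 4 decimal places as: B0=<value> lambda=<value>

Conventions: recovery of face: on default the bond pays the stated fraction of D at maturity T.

B0=29.8860 lambda=0.0508

Equity is a call on the firm's assets struck at D = 45.0537:
d₁ = [ln(V₀/D) + (r + σ²/2)T] / (σ√T)
   = [ln(140.0260/45.0537) + (0.0618 + 0.5·0.5256²)·4.7931] / (0.5256·√4.7931)
   = [1.133973 + 0.958273] / 1.150704 = 1.818232
d₂ = d₁ − σ√T = 1.818232 − 1.150704 = 0.667528
N(d₁) = 0.965486,  N(d₂) = 0.747782,  e^(−rT) = 0.743629
E₀ = V₀·N(d₁) − D·e^(−rT)·N(d₂)
   = 140.0260·0.965486 − 45.0537·0.743629·0.747782 = 110.139972
B₀ = V₀ − E₀ = 140.0260 − 110.139972 = 29.886028
e^(−λT) = (B₀·e^(rT)/D − 0.5)/(1 − 0.5) = (29.8860·1.344757/45.0537 − 0.5)/0.5 = 0.78406736
λ = −ln(0.78406736)/4.7931 = 0.050752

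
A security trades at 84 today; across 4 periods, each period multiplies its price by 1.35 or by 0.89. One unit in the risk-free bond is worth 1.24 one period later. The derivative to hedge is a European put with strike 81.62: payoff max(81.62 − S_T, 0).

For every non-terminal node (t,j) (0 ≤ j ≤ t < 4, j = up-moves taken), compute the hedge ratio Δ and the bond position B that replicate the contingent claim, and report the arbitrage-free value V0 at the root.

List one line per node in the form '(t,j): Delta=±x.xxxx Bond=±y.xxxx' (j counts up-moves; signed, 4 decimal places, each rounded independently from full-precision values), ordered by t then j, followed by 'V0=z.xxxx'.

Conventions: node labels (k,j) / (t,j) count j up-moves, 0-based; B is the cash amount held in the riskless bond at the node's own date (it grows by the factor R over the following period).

(0,0): Delta=-0.0080 Bond=0.7437
(1,0): Delta=-0.0410 Bond=3.3870
(1,1): Delta=-0.0012 Bond=0.1476
(2,0): Delta=-0.2052 Bond=15.1284
(2,1): Delta=-0.0070 Bond=0.7652
(2,2): Delta=0.0000 Bond=0.0000
(3,0): Delta=-1.0000 Bond=65.8226
(3,1): Delta=-0.0406 Bond=3.9679
(3,2): Delta=0.0000 Bond=0.0000
(3,3): Delta=0.0000 Bond=0.0000
V0=0.0695

No-arbitrage ⇒ martingale measure with p* = (R−d)/(u−d) = 0.7609.
Terminal payoffs: V(4,0)=28.9165, V(4,1)=1.6765, V(4,2)=0.0000, V(4,3)=0.0000, V(4,4)=0.0000
  t=3,j=0: stock 59.2174 → up 79.9435 (V=1.6765), down 52.7035 (V=28.9165). Price 6.6052; hedge Δ=-1.0000, bond B=65.8226.
  t=3,j=1: stock 89.8241 → up 121.2626 (V=0.0000), down 79.9435 (V=1.6765). Price 0.3233; hedge Δ=-0.0406, bond B=3.9679.
  t=3,j=2: stock 136.2501 → up 183.9376 (V=0.0000), down 121.2626 (V=0.0000). Price 0.0000; hedge Δ=0.0000, bond B=0.0000.
  t=3,j=3: stock 206.6715 → up 279.0065 (V=0.0000), down 183.9376 (V=0.0000). Price 0.0000; hedge Δ=0.0000, bond B=0.0000.
  t=2,j=0: stock 66.5364 → up 89.8241 (V=0.3233), down 59.2174 (V=6.6052). Price 1.4722; hedge Δ=-0.2052, bond B=15.1284.
  t=2,j=1: stock 100.9260 → up 136.2501 (V=0.0000), down 89.8241 (V=0.3233). Price 0.0623; hedge Δ=-0.0070, bond B=0.7652.
  t=2,j=2: stock 153.0900 → up 206.6715 (V=0.0000), down 136.2501 (V=0.0000). Price 0.0000; hedge Δ=0.0000, bond B=0.0000.
  t=1,j=0: stock 74.7600 → up 100.9260 (V=0.0623), down 66.5364 (V=1.4722). Price 0.3222; hedge Δ=-0.0410, bond B=3.3870.
  t=1,j=1: stock 113.4000 → up 153.0900 (V=0.0000), down 100.9260 (V=0.0623). Price 0.0120; hedge Δ=-0.0012, bond B=0.1476.
  t=0,j=0: stock 84.0000 → up 113.4000 (V=0.0120), down 74.7600 (V=0.3222). Price 0.0695; hedge Δ=-0.0080, bond B=0.7437.
Verification: the root portfolio costs Δ(0,0)·S0 + B(0,0) = 0.0695, matching V0.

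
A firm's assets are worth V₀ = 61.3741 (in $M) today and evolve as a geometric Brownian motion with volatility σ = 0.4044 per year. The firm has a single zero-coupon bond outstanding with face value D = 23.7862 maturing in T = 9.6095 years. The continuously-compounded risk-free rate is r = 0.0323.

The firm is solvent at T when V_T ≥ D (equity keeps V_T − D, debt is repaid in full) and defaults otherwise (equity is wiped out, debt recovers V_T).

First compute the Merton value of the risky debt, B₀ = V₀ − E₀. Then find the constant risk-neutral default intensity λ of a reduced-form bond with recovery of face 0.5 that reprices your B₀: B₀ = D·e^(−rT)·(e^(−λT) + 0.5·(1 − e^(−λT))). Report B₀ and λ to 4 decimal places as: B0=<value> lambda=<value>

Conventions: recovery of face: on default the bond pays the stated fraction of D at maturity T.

With assets at 61.3741 and a single debt payment of 23.7862 at 9.6095 years:
d₁ = [ln(V₀/D) + (r + σ²/2)T] / (σ√T)
   = [ln(61.3741/23.7862) + (0.0323 + 0.5·0.4044²)·9.6095] / (0.4044·√9.6095)
   = [0.947882 + 1.096153] / 1.253607 = 1.630522
d₂ = d₁ − σ√T = 1.630522 − 1.253607 = 0.376915
N(d₁) = 0.948504,  N(d₂) = 0.646882,  e^(−rT) = 0.733163
E₀ = V₀·N(d₁) − D·e^(−rT)·N(d₂)
   = 61.3741·0.948504 − 23.7862·0.733163·0.646882 = 46.932528
B₀ = V₀ − E₀ = 61.3741 − 46.932528 = 14.441572
e^(−λT) = (B₀·e^(rT)/D − 0.5)/(1 − 0.5) = (14.4416·1.363953/23.7862 − 0.5)/0.5 = 0.65622577
λ = −ln(0.65622577)/9.6095 = 0.043837

B0=14.4416 lambda=0.0438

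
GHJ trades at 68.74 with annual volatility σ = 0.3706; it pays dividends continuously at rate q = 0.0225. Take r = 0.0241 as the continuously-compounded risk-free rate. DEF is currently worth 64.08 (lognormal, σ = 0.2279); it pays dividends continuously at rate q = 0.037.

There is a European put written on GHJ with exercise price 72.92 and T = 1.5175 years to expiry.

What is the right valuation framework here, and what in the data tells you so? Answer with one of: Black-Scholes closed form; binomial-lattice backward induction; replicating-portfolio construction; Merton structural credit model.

framework: Black-Scholes closed form

Key observation: the strike-72.92 put on GHJ is European-exercise on a continuously-modelled lognormal underlying, so its value is a single closed-form evaluation.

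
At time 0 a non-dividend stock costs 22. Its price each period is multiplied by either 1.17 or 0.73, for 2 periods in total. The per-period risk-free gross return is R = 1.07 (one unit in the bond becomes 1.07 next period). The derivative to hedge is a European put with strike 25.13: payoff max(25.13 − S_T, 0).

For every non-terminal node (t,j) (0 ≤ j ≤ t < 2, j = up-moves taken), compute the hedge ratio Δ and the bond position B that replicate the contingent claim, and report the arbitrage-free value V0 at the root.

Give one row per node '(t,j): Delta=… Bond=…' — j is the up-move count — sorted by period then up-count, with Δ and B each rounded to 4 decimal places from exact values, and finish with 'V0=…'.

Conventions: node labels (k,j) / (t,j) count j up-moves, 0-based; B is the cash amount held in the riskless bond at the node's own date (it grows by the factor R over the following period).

(0,0): Delta=-0.6280 Bond=16.3666
(1,0): Delta=-1.0000 Bond=23.4860
(1,1): Delta=-0.5598 Bond=15.7552
V0=2.5498

The replicating-portfolio and risk-neutral prices coincide; use p* = (1.07−0.73)/(1.17−0.73) = 0.7727 for the latter.
Payoffs at expiry: V(2,0)=13.4062, V(2,1)=6.3398, V(2,2)=0.0000
  t=1,j=0: stock 16.0600 → up 18.7902 (V=6.3398), down 11.7238 (V=13.4062). Price 7.4260; hedge Δ=-1.0000, bond B=23.4860.
  t=1,j=1: stock 25.7400 → up 30.1158 (V=0.0000), down 18.7902 (V=6.3398). Price 1.3466; hedge Δ=-0.5598, bond B=15.7552.
  t=0,j=0: stock 22.0000 → up 25.7400 (V=1.3466), down 16.0600 (V=7.4260). Price 2.5498; hedge Δ=-0.6280, bond B=16.3666.
Sanity check at the root: Δ(0,0)·S0 + B(0,0) reproduces V0 = 2.5498.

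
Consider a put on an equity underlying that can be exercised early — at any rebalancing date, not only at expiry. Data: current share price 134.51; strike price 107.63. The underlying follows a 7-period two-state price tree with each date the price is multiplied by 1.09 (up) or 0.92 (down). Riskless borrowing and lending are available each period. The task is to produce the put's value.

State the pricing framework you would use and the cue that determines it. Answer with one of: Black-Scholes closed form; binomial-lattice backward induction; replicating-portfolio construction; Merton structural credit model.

framework: binomial-lattice backward induction

Key observation: early exercise of the strike-107.63 put must be checked at each of the 7 dates (spot 134.51), which forces a node-by-node comparison of intrinsic and continuation value backward from expiry.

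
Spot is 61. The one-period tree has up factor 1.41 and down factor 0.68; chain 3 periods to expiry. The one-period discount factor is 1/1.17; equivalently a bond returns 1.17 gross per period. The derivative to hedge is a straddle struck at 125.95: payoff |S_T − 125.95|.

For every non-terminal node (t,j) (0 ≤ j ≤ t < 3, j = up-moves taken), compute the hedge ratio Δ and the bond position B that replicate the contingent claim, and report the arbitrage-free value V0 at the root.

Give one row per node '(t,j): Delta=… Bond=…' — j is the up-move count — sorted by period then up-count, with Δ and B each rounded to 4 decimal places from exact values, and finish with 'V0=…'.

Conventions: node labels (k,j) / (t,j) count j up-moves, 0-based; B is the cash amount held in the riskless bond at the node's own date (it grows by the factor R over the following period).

(0,0): Delta=-0.3341 Bond=55.0311
(1,0): Delta=-1.0000 Bond=92.0082
(1,1): Delta=-0.1768 Bond=50.8574
(2,0): Delta=-1.0000 Bond=107.6496
(2,1): Delta=-1.0000 Bond=107.6496
(2,2): Delta=0.0177 Bond=35.9212
V0=34.6514

The replicating-portfolio and risk-neutral prices coincide; use p* = (1.17−0.68)/(1.41−0.68) = 0.6712 for the latter.
Payoffs at expiry: V(3,0)=106.7696, V(3,1)=86.1790, V(3,2)=43.4836, V(3,3)=45.0465
(2,0): S=28.2064. Δ = (V_up−V_dn)/(S_up−S_dn) = (86.1790−106.7696)/(39.7710−19.1804) = -1.0000. V = [p*·86.1790 + (1−p*)·106.7696]/1.17 = 79.4432. B = V − Δ·S = 107.6496.
(2,1): S=58.4868. Δ = (V_up−V_dn)/(S_up−S_dn) = (43.4836−86.1790)/(82.4664−39.7710) = -1.0000. V = [p*·43.4836 + (1−p*)·86.1790]/1.17 = 49.1628. B = V − Δ·S = 107.6496.
(2,2): S=121.2741. Δ = (V_up−V_dn)/(S_up−S_dn) = (45.0465−43.4836)/(170.9965−82.4664) = 0.0177. V = [p*·45.0465 + (1−p*)·43.4836]/1.17 = 38.0621. B = V − Δ·S = 35.9212.
(1,0): S=41.4800. Δ = (V_up−V_dn)/(S_up−S_dn) = (49.1628−79.4432)/(58.4868−28.2064) = -1.0000. V = [p*·49.1628 + (1−p*)·79.4432]/1.17 = 50.5282. B = V − Δ·S = 92.0082.
(1,1): S=86.0100. Δ = (V_up−V_dn)/(S_up−S_dn) = (38.0621−49.1628)/(121.2741−58.4868) = -0.1768. V = [p*·38.0621 + (1−p*)·49.1628]/1.17 = 35.6510. B = V − Δ·S = 50.8574.
(0,0): S=61.0000. Δ = (V_up−V_dn)/(S_up−S_dn) = (35.6510−50.5282)/(86.0100−41.4800) = -0.3341. V = [p*·35.6510 + (1−p*)·50.5282]/1.17 = 34.6514. B = V − Δ·S = 55.0311.
Verification: the root portfolio costs Δ(0,0)·S0 + B(0,0) = 34.6514, matching V0.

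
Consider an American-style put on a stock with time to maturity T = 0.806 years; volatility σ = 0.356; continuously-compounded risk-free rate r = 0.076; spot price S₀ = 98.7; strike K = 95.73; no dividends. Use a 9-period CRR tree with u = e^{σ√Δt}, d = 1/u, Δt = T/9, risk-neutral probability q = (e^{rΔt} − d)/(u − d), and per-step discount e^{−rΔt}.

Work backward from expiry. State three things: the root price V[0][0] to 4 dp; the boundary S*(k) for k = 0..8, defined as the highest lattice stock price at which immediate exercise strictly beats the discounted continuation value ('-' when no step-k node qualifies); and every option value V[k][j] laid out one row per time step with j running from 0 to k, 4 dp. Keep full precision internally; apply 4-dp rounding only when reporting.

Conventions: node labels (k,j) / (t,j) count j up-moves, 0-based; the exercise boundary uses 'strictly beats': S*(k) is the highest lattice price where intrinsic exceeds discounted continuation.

Δt=0.08956, u=1.11242, d=0.89894, q=0.50538, disc=e^(-rΔt)=0.99322
k=9 terminal: V=max(K-S,0) → 57.8940 48.9089 37.7902 24.0310 7.0044 0.0000 0.0000 0.0000 0.0000 0.0000
k=8: j=0 S=42.0895 intr=53.6405 cont=52.9912 V=53.6405[EX]; j=1 S=52.0846 intr=43.6454 cont=42.9961 V=43.6454[EX]; j=2 S=64.4533 intr=31.2767 cont=30.6273 V=31.2767[EX]; j=3 S=79.7593 intr=15.9707 cont=15.3214 V=15.9707[EX]; j=4 S=98.7000 intr=0.0000 cont=3.4410 V=3.4410[hold]; j=5 S=122.1387 intr=0.0000 cont=0.0000 V=0.0000[hold]; j=6 S=151.1434 intr=0.0000 cont=0.0000 V=0.0000[hold]; j=7 S=187.0359 intr=0.0000 cont=0.0000 V=0.0000[hold]; j=8 S=231.4520 intr=0.0000 cont=0.0000 V=0.0000[hold]  S*(8)=79.7593
k=7: j=0 S=46.8211 intr=48.9089 cont=48.2596 V=48.9089[EX]; j=1 S=57.9398 intr=37.7902 cont=37.1408 V=37.7902[EX]; j=2 S=71.6990 intr=24.0310 cont=23.3816 V=24.0310[EX]; j=3 S=88.7256 intr=7.0044 cont=9.5730 V=9.5730[hold]; j=4 S=109.7957 intr=0.0000 cont=1.6904 V=1.6904[hold]; j=5 S=135.8692 intr=0.0000 cont=0.0000 V=0.0000[hold]; j=6 S=168.1346 intr=0.0000 cont=0.0000 V=0.0000[hold]; j=7 S=208.0621 intr=0.0000 cont=0.0000 V=0.0000[hold]  S*(7)=71.6990
k=6: j=0 S=52.0846 intr=43.6454 cont=42.9961 V=43.6454[EX]; j=1 S=64.4533 intr=31.2767 cont=30.6273 V=31.2767[EX]; j=2 S=79.7593 intr=15.9707 cont=16.6107 V=16.6107[hold]; j=3 S=98.7000 intr=0.0000 cont=5.5514 V=5.5514[hold]; j=4 S=122.1387 intr=0.0000 cont=0.8304 V=0.8304[hold]; j=5 S=151.1434 intr=0.0000 cont=0.0000 V=0.0000[hold]; j=6 S=187.0359 intr=0.0000 cont=0.0000 V=0.0000[hold]  S*(6)=64.4533
k=5: j=0 S=57.9398 intr=37.7902 cont=37.1408 V=37.7902[EX]; j=1 S=71.6990 intr=24.0310 cont=23.7029 V=24.0310[EX]; j=2 S=88.7256 intr=7.0044 cont=10.9468 V=10.9468[hold]; j=3 S=109.7957 intr=0.0000 cont=3.1440 V=3.1440[hold]; j=4 S=135.8692 intr=0.0000 cont=0.4080 V=0.4080[hold]; j=5 S=168.1346 intr=0.0000 cont=0.0000 V=0.0000[hold]  S*(5)=71.6990
k=4: j=0 S=64.4533 intr=31.2767 cont=30.6273 V=31.2767[EX]; j=1 S=79.7593 intr=15.9707 cont=17.3003 V=17.3003[hold]; j=2 S=98.7000 intr=0.0000 cont=6.9559 V=6.9559[hold]; j=3 S=122.1387 intr=0.0000 cont=1.7493 V=1.7493[hold]; j=4 S=151.1434 intr=0.0000 cont=0.2004 V=0.2004[hold]  S*(4)=64.4533
k=3: j=0 S=71.6990 intr=24.0310 cont=24.0490 V=24.0490[hold]; j=1 S=88.7256 intr=7.0044 cont=11.9905 V=11.9905[hold]; j=2 S=109.7957 intr=0.0000 cont=4.2952 V=4.2952[hold]; j=3 S=135.8692 intr=0.0000 cont=0.9600 V=0.9600[hold]  S*(3)=-
k=2: j=0 S=79.7593 intr=15.9707 cont=17.8331 V=17.8331[hold]; j=1 S=98.7000 intr=0.0000 cont=8.0465 V=8.0465[hold]; j=2 S=122.1387 intr=0.0000 cont=2.5920 V=2.5920[hold]  S*(2)=-
k=1: j=0 S=88.7256 intr=7.0044 cont=12.7997 V=12.7997[hold]; j=1 S=109.7957 intr=0.0000 cont=5.2540 V=5.2540[hold]  S*(1)=-
k=0: j=0 S=98.7000 intr=0.0000 cont=8.9253 V=8.9253[hold]  S*(0)=-

price = 8.9253
boundary = - - - - 64.4533 71.6990 64.4533 71.6990 79.7593
tree:
8.9253
12.7997 5.2540
17.8331 8.0465 2.5920
24.0490 11.9905 4.2952 0.9600
31.2767 17.3003 6.9559 1.7493 0.2004
37.7902 24.0310 10.9468 3.1440 0.4080 0.0000
43.6454 31.2767 16.6107 5.5514 0.8304 0.0000 0.0000
48.9089 37.7902 24.0310 9.5730 1.6904 0.0000 0.0000 0.0000
53.6405 43.6454 31.2767 15.9707 3.4410 0.0000 0.0000 0.0000 0.0000
57.8940 48.9089 37.7902 24.0310 7.0044 0.0000 0.0000 0.0000 0.0000 0.0000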